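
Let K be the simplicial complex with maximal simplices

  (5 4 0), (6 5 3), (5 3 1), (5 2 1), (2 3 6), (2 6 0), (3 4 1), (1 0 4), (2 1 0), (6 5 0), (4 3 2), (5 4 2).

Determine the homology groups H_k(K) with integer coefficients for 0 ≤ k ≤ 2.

Order the vertices as 0 < 1 < 2 < 3 < 4 < 5 < 6. Listing each simplex with vertices in this order, K has dimension 2 with simplices:

  0-simplices (7): [0], [1], [2], [3], [4], [5], [6]
  1-simplices (18): [0,1], [0,2], [0,4], [0,5], [0,6], [1,2], [1,3], [1,4], [1,5], [2,3], [2,4], [2,5], [2,6], [3,4], [3,5], [3,6], [4,5], [5,6]
  2-simplices (12): [0,1,2], [0,1,4], [0,2,6], [0,4,5], [0,5,6], [1,2,5], [1,3,4], [1,3,5], [2,3,4], [2,3,6], [2,4,5], [3,5,6]

giving chain groups C_0 ≅ Z^7, C_1 ≅ Z^18, C_2 ≅ Z^12.

∂_1: C_1 → C_0 is given by ∂[p,q] = [q] − [p]. For instance
  ∂[2,6] = [6] − [2].
As a 7×18 matrix over Z this has rank 6, with invariant factors (1,1,1,1,1,1).

The boundary map ∂_2: C_2 → C_1 acts by ∂[p,q,r] = [q,r] − [p,r] + [p,q]. For instance
  ∂[1,3,4] = [3,4] − [1,4] + [1,3],
  ∂[2,3,4] = [3,4] − [2,4] + [2,3].
The 18×12 boundary matrix has rank 12 and Smith normal form diag(1,1,1,1,1,1,1,1,1,1,1,2).

From H_k ≅ ker(∂_k) / im(∂_{k+1}) we obtain:

  H_0: rank C_0 − rank ∂_1 = 7 − 6 = 1, and the invariant factors of ∂_1 are all 1, so H_0 ≅ Z.
  H_1: rank ker ∂_1 − rank ∂_2 = (18 − 6) − 12 = 0, and ∂_2 has invariant factor 2 > 1, so H_1 ≅ Z/2Z.
  H_2: rank ker ∂_2 − rank ∂_3 = (12 − 12) − 0 = 0, and there is no ∂_3, so H_2 ≅ 0.

(K is a triangulation of the real projective plane RP^2.)

H_0 = Z,  H_1 = Z/2Z,  H_2 = 0.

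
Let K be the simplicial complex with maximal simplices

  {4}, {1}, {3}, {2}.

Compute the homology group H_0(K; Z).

K has 4 vertices.
rank ∂_0 = 0, rank ∂_1 = 0 ⇒ b_0 = 4 − 0 − 0 = 4. So H_0 ≅ Z^4.

H_0 = Z^4.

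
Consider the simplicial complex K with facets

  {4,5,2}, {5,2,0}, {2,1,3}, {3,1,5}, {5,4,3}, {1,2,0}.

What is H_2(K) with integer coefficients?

H_2 = 0.

Take the total order 0 < 1 < 2 < 3 < 4 < 5 on the vertex set. Then K (dimension 2) consists of the simplices:

  0-simplices (6): [0], [1], [2], [3], [4], [5]
  1-simplices (12): [0,1], [0,2], [0,5], [1,2], [1,3], [1,5], [2,3], [2,4], [2,5], [3,4], [3,5], [4,5]
  2-simplices (6): [0,1,2], [0,2,5], [1,2,3], [1,3,5], [2,4,5], [3,4,5]

Hence C_0 ≅ Z^6, C_1 ≅ Z^12, C_2 ≅ Z^6.

∂_1: C_1 → C_0 is given by ∂[p,q] = [q] − [p]. For instance
  ∂[4,5] = [5] − [4].
The 6×12 boundary matrix has rank 5 and Smith normal form diag(1,1,1,1,1).

The boundary map ∂_2: C_2 → C_1 sends each 2-simplex [p,q,r] to [q,r] − [p,r] + [p,q]. For instance
  ∂[2,4,5] = [4,5] − [2,5] + [2,4],
  ∂[0,1,2] = [1,2] − [0,2] + [0,1].
This gives a 12×6 integer matrix of rank 6; reducing to Smith normal form yields diagonal entries (1,1,1,1,1,1).

Reading off H_k = ker ∂_k / im ∂_{k+1}:

  H_2: rank ker ∂_2 − rank ∂_3 = (6 − 6) − 0 = 0, and there is no ∂_3, so H_2 ≅ 0.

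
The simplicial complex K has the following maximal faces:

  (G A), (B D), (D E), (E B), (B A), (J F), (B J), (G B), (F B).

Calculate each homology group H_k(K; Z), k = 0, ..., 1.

Fix the vertex order A < B < D < E < F < G < J and write every simplex with vertices in increasing order. Then dim K = 1 and the simplices of K are:

  0-simplices (7): A, B, D, E, F, G, J
  1-simplices (9): AB, AG, BD, BE, BF, BG, BJ, DE, FJ

Hence C_0 ≅ Z^7, C_1 ≅ Z^9.

Boundary ∂_1: C_1 → C_0 maps an edge to its endpoints' difference, ∂[p,q] = q − p.
The 7×9 boundary matrix has rank 6 and Smith normal form diag(1,1,1,1,1,1).

Computing H_k = (kernel of ∂_k) / (image of ∂_{k+1}):

  H_0: rank C_0 − rank ∂_1 = 7 − 6 = 1, and the invariant factors of ∂_1 are all 1, so H_0 ≅ Z.
  H_1: rank ker ∂_1 − rank ∂_2 = (9 − 6) − 0 = 3, and there is no ∂_2, so H_1 ≅ Z^3.

H_0 ≅ Z,  H_1 ≅ Z^3.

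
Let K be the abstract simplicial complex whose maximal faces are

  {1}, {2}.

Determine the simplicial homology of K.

H_0 ≅ Z^2.

We work with the vertex ordering 1 < 2. The simplices of K, each written with vertices in increasing order, are:

  0-simplices (2): [1], [2]

so the chain groups are C_0 ≅ Z^2.

From H_k ≅ ker(∂_k) / im(∂_{k+1}) we obtain:

  H_0: rank C_0 − rank ∂_1 = 2 − 0 = 2, and there is no ∂_1, so H_0 = Z^2.

(K is a triangulation of a set of 2 points.)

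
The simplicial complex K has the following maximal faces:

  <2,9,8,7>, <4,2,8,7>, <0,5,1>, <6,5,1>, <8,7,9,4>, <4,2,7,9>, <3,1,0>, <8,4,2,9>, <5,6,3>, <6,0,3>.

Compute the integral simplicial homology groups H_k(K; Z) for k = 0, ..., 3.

H_0 ≅ Z^2,  H_1 ≅ Z,  H_2 = 0,  H_3 ≅ Z.

Take the total order 0 < 1 < 2 < 3 < 4 < 5 < 6 < 7 < 8 < 9 on the vertex set. Then K (dimension 3) consists of the simplices:

  0-simplices (10): [0], [1], [2], [3], [4], [5], [6], [7], [8], [9]
  1-simplices (20): [0,1], [0,3], [0,5], [0,6], [1,3], [1,5], [1,6], [2,4], [2,7], [2,8], [2,9], [3,5], [3,6], [4,7], [4,8], [4,9], [5,6], [7,8], [7,9], [8,9]
  2-simplices (15): [0,1,3], [0,1,5], [0,3,6], [1,5,6], [2,4,7], [2,4,8], [2,4,9], [2,7,8], [2,7,9], [2,8,9], [3,5,6], [4,7,8], [4,7,9], [4,8,9], [7,8,9]
  3-simplices (5): [2,4,7,8], [2,4,7,9], [2,4,8,9], [2,7,8,9], [4,7,8,9]

so the chain groups are C_0 ≅ Z^10, C_1 ≅ Z^20, C_2 ≅ Z^15, C_3 ≅ Z^5.

The boundary map ∂_1: C_1 → C_0 sends each edge [p,q] (with p < q) to q − p. For instance
  ∂[2,4] = [4] − [2].
As a 10×20 matrix over Z this has rank 8, with invariant factors (1,1,1,1,1,1,1,1).

The boundary map ∂_2: C_2 → C_1 maps a triangle to the signed sum of its edges. For instance
  ∂[3,5,6] = [5,6] − [3,6] + [3,5],
  ∂[2,8,9] = [8,9] − [2,9] + [2,8].
This gives a 20×15 integer matrix of rank 11; reducing to Smith normal form yields diagonal entries (1,1,1,1,1,1,1,1,1,1,1).

∂_3: C_3 → C_2 sends each 3-simplex σ to the alternating sum Σ_i (−1)^i (σ with its i-th vertex removed). For instance
  ∂[2,4,7,8] = [4,7,8] − [2,7,8] + [2,4,8] − [2,4,7],
  ∂[4,7,8,9] = [7,8,9] − [4,8,9] + [4,7,9] − [4,7,8].
The resulting 15×5 matrix has rank 4, and its Smith normal form has invariant factors (1,1,1,1).

Now H_k = ker ∂_k / im ∂_{k+1}, so:

  H_0: rank C_0 − rank ∂_1 = 10 − 8 = 2, and the invariant factors of ∂_1 are all 1, so H_0 ≅ Z^2.
  H_1: rank ker ∂_1 − rank ∂_2 = (20 − 8) − 11 = 1, and the invariant factors of ∂_2 are all 1, so H_1 ≅ Z.
  H_2: rank ker ∂_2 − rank ∂_3 = (15 − 11) − 4 = 0, and the invariant factors of ∂_3 are all 1, so H_2 ≅ 0.
  H_3: rank ker ∂_3 − rank ∂_4 = (5 − 4) − 0 = 1, and there is no ∂_4, so H_3 ≅ Z.

(K is a triangulation of the disjoint union of the 3-sphere S^3 and the Möbius band.)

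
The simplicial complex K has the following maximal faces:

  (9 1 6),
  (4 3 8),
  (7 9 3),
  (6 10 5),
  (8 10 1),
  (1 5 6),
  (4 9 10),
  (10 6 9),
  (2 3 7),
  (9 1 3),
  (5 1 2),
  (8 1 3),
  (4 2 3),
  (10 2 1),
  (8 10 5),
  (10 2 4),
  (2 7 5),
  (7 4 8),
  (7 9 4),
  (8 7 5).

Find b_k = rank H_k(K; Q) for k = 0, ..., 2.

Order the vertices as 1 < 2 < 3 < 4 < 5 < 6 < 7 < 8 < 9 < 10. Listing each simplex with vertices in this order, K has dimension 2 with simplices:

  0-simplices (10): [1], [2], [3], [4], [5], [6], [7], [8], [9], [10]
  1-simplices (30): (30 of them)
  2-simplices (20): (20 of them)

Hence C_0 ≅ Z^10, C_1 ≅ Z^30, C_2 ≅ Z^20.

Boundary ∂_1: C_1 → C_0 maps an edge to its endpoints' difference, ∂[p,q] = q − p.
As a 10×30 matrix over Z this has rank 9, with invariant factors (1,1,1,1,1,1,1,1,1).

∂_2: C_2 → C_1 sends each 2-simplex [p,q,r] to [q,r] − [p,r] + [p,q]. For instance
  ∂[2,3,4] = [3,4] − [2,4] + [2,3],
  ∂[1,3,8] = [3,8] − [1,8] + [1,3].
The 30×20 boundary matrix has rank 20 and Smith normal form diag(1,1,1,1,1,1,1,1,1,1,1,1,1,1,1,1,1,1,1,2).

Now H_k = ker ∂_k / im ∂_{k+1}, so:

  H_0: rank C_0 − rank ∂_1 = 10 − 9 = 1, and the invariant factors of ∂_1 are all 1, so H_0 = Z.
  H_1: rank ker ∂_1 − rank ∂_2 = (30 − 9) − 20 = 1, and ∂_2 has invariant factor 2 > 1, so H_1 = Z ⊕ Z/2.
  H_2: rank ker ∂_2 − rank ∂_3 = (20 − 20) − 0 = 0, and there is no ∂_3, so H_2 = 0.

Hence the Betti numbers are b_0 = 1, b_1 = 1, b_2 = 0.

b_0 = 1, b_1 = 1, b_2 = 0.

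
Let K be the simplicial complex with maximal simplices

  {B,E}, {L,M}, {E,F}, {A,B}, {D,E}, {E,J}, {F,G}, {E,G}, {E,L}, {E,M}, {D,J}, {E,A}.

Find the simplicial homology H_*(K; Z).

H_0 = Z,  H_1 = Z^4.

K has 9 vertices, 12 edges.
rank ∂_0 = 0, rank ∂_1 = 8 ⇒ b_0 = 9 − 0 − 8 = 1; all invariant factors of ∂_1 are 1 so no torsion. So H_0 ≅ Z.
rank ∂_1 = 8, rank ∂_2 = 0 ⇒ b_1 = 12 − 8 − 0 = 4. So H_1 ≅ Z^4.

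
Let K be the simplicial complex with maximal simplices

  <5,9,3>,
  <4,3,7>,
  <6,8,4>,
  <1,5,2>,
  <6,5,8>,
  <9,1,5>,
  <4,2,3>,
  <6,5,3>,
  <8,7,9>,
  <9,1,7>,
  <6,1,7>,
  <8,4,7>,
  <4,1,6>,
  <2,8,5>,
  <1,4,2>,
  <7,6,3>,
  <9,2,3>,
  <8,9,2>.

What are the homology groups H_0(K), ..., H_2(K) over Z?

Fix the vertex order 1 < 2 < 3 < 4 < 5 < 6 < 7 < 8 < 9 and write every simplex with vertices in increasing order. Then dim K = 2 and the simplices of K are:

  0-simplices (9): [1], [2], [3], [4], [5], [6], [7], [8], [9]
  1-simplices (27): (27 of them)
  2-simplices (18): [1,2,4], [1,2,5], [1,4,6], [1,5,9], [1,6,7], [1,7,9], [2,3,4], [2,3,9], [2,5,8], [2,8,9], [3,4,7], [3,5,6], [3,5,9], [3,6,7], [4,6,8], [4,7,8], [5,6,8], [7,8,9]

so the chain groups are C_0 ≅ Z^9, C_1 ≅ Z^27, C_2 ≅ Z^18.

Boundary ∂_1: C_1 → C_0 maps an edge to its endpoints' difference, ∂[p,q] = q − p. For instance
  ∂[3,7] = [7] − [3].
The resulting 9×27 matrix has rank 8, and its Smith normal form has invariant factors (1,1,1,1,1,1,1,1).

Boundary ∂_2: C_2 → C_1 maps a triangle to the signed sum of its edges. For instance
  ∂[2,3,4] = [3,4] − [2,4] + [2,3],
  ∂[7,8,9] = [8,9] − [7,9] + [7,8].
This gives a 27×18 integer matrix of rank 18; reducing to Smith normal form yields diagonal entries (1,1,1,1,1,1,1,1,1,1,1,1,1,1,1,1,1,2).

From H_k ≅ ker(∂_k) / im(∂_{k+1}) we obtain:

  H_0: rank C_0 − rank ∂_1 = 9 − 8 = 1, and the invariant factors of ∂_1 are all 1, so H_0 = Z.
  H_1: rank ker ∂_1 − rank ∂_2 = (27 − 8) − 18 = 1, and ∂_2 has invariant factor 2 > 1, so H_1 = Z ⊕ Z/2.
  H_2: rank ker ∂_2 − rank ∂_3 = (18 − 18) − 0 = 0, and there is no ∂_3, so H_2 = 0.

(K is a triangulation of the Klein bottle.)

H_0 ≅ Z,  H_1 ≅ Z ⊕ Z/2,  H_2 = 0.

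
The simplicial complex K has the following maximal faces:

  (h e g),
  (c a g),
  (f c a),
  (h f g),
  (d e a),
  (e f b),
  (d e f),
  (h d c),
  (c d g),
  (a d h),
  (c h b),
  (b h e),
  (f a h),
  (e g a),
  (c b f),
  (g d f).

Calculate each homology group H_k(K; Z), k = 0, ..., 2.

H_0 = Z,  H_1 = Z^2,  H_2 = Z.

K has 8 vertices, 24 edges, 16 triangles.
rank ∂_0 = 0, rank ∂_1 = 7 ⇒ b_0 = 8 − 0 − 7 = 1; all invariant factors of ∂_1 are 1 so no torsion. So H_0 = Z.
rank ∂_1 = 7, rank ∂_2 = 15 ⇒ b_1 = 24 − 7 − 15 = 2; all invariant factors of ∂_2 are 1 so no torsion. So H_1 = Z^2.
rank ∂_2 = 15, rank ∂_3 = 0 ⇒ b_2 = 16 − 15 − 0 = 1. So H_2 = Z.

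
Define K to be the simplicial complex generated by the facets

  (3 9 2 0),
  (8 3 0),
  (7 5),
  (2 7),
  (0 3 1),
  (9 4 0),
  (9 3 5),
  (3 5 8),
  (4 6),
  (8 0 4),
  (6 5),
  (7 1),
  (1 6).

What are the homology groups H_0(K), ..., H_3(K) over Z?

Take the total order 0 < 1 < 2 < 3 < 4 < 5 < 6 < 7 < 8 < 9 on the vertex set. Then K (dimension 3) consists of the simplices:

  0-simplices (10): [0], [1], [2], [3], [4], [5], [6], [7], [8], [9]
  1-simplices (22): [0,1], [0,2], [0,3], [0,4], [0,8], [0,9], [1,3], [1,6], [1,7], [2,3], [2,7], [2,9], [3,5], [3,8], [3,9], [4,6], [4,8], [4,9], [5,6], [5,7], [5,8], [5,9]
  2-simplices (10): [0,1,3], [0,2,3], [0,2,9], [0,3,8], [0,3,9], [0,4,8], [0,4,9], [2,3,9], [3,5,8], [3,5,9]
  3-simplices (1): [0,2,3,9]

Hence C_0 ≅ Z^10, C_1 ≅ Z^22, C_2 ≅ Z^10, C_3 ≅ Z^1.

Boundary ∂_1: C_1 → C_0 is given by ∂[p,q] = [q] − [p]. For instance
  ∂[5,7] = [7] − [5].
As a 10×22 matrix over Z this has rank 9, with invariant factors (1,1,1,1,1,1,1,1,1).

∂_2: C_2 → C_1 sends each 2-simplex [p,q,r] to [q,r] − [p,r] + [p,q]. For instance
  ∂[0,1,3] = [1,3] − [0,3] + [0,1],
  ∂[0,2,3] = [2,3] − [0,3] + [0,2].
The resulting 22×10 matrix has rank 9, and its Smith normal form has invariant factors (1,1,1,1,1,1,1,1,1).

Boundary ∂_3: C_3 → C_2 sends each 3-simplex σ to the alternating sum Σ_i (−1)^i (σ with its i-th vertex removed). For instance
  ∂[0,2,3,9] = [2,3,9] − [0,3,9] + [0,2,9] − [0,2,3].
This gives a 10×1 integer matrix of rank 1; reducing to Smith normal form yields diagonal entries (1).

From H_k ≅ ker(∂_k) / im(∂_{k+1}) we obtain:

  H_0: rank C_0 − rank ∂_1 = 10 − 9 = 1, and the invariant factors of ∂_1 are all 1, so H_0 ≅ Z.
  H_1: rank ker ∂_1 − rank ∂_2 = (22 − 9) − 9 = 4, and the invariant factors of ∂_2 are all 1, so H_1 ≅ Z^4.
  H_2: rank ker ∂_2 − rank ∂_3 = (10 − 9) − 1 = 0, and the invariant factors of ∂_3 are all 1, so H_2 ≅ 0.
  H_3: rank ker ∂_3 − rank ∂_4 = (1 − 1) − 0 = 0, and there is no ∂_4, so H_3 ≅ 0.

H_0 ≅ Z,  H_1 ≅ Z^4,  H_2 = 0,  H_3 = 0.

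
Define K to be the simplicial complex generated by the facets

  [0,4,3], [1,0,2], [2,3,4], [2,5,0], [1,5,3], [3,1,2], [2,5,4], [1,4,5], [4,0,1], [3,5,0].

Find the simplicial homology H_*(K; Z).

H_0 ≅ Z,  H_1 ≅ Z/2Z,  H_2 = 0.

We work with the vertex ordering 0 < 1 < 2 < 3 < 4 < 5. The simplices of K, each written with vertices in increasing order, are:

  0-simplices (6): [0], [1], [2], [3], [4], [5]
  1-simplices (15): [0,1], [0,2], [0,3], [0,4], [0,5], [1,2], [1,3], [1,4], [1,5], [2,3], [2,4], [2,5], [3,4], [3,5], [4,5]
  2-simplices (10): [0,1,2], [0,1,4], [0,2,5], [0,3,4], [0,3,5], [1,2,3], [1,3,5], [1,4,5], [2,3,4], [2,4,5]

so the chain groups are C_0 ≅ Z^6, C_1 ≅ Z^15, C_2 ≅ Z^10.

Boundary ∂_1: C_1 → C_0 maps an edge to its endpoints' difference, ∂[p,q] = q − p. For instance
  ∂[0,4] = [4] − [0].
The 6×15 boundary matrix has rank 5 and Smith normal form diag(1,1,1,1,1).

Boundary ∂_2: C_2 → C_1 acts by ∂[p,q,r] = [q,r] − [p,r] + [p,q]. For instance
  ∂[2,4,5] = [4,5] − [2,5] + [2,4],
  ∂[0,1,2] = [1,2] − [0,2] + [0,1].
As a 15×10 matrix over Z this has rank 10, with invariant factors (1,1,1,1,1,1,1,1,1,2).

From H_k ≅ ker(∂_k) / im(∂_{k+1}) we obtain:

  H_0: rank C_0 − rank ∂_1 = 6 − 5 = 1, and the invariant factors of ∂_1 are all 1, so H_0 = Z.
  H_1: rank ker ∂_1 − rank ∂_2 = (15 − 5) − 10 = 0, and ∂_2 has invariant factor 2 > 1, so H_1 = Z/2Z.
  H_2: rank ker ∂_2 − rank ∂_3 = (10 − 10) − 0 = 0, and there is no ∂_3, so H_2 = 0.

As a check, the Euler characteristic is 6 − 15 + 10 = 1, which agrees with 1 − 0 + 0 = 1.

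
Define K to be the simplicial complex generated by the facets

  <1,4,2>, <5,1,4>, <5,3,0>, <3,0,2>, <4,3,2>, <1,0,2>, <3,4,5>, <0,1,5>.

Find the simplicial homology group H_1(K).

Order the vertices as 0 < 1 < 2 < 3 < 4 < 5. Listing each simplex with vertices in this order, K has dimension 2 with simplices:

  0-simplices (6): [0], [1], [2], [3], [4], [5]
  1-simplices (12): [0,1], [0,2], [0,3], [0,5], [1,2], [1,4], [1,5], [2,3], [2,4], [3,4], [3,5], [4,5]
  2-simplices (8): [0,1,2], [0,1,5], [0,2,3], [0,3,5], [1,2,4], [1,4,5], [2,3,4], [3,4,5]

so the chain groups are C_0 ≅ Z^6, C_1 ≅ Z^12, C_2 ≅ Z^8.

The boundary map ∂_1: C_1 → C_0 is given by ∂[p,q] = [q] − [p]. For instance
  ∂[0,5] = [5] − [0].
This gives a 6×12 integer matrix of rank 5; reducing to Smith normal form yields diagonal entries (1,1,1,1,1).

Boundary ∂_2: C_2 → C_1 acts by ∂[p,q,r] = [q,r] − [p,r] + [p,q]. For instance
  ∂[0,1,2] = [1,2] − [0,2] + [0,1],
  ∂[0,2,3] = [2,3] − [0,3] + [0,2].
The resulting 12×8 matrix has rank 7, and its Smith normal form has invariant factors (1,1,1,1,1,1,1).

Now H_k = ker ∂_k / im ∂_{k+1}, so:

  H_1: rank ker ∂_1 − rank ∂_2 = (12 − 5) − 7 = 0, and the invariant factors of ∂_2 are all 1, so H_1 ≅ 0.

H_1 = 0.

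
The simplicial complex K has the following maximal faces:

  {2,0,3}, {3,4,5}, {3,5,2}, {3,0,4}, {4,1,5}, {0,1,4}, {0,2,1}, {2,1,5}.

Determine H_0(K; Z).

Fix the vertex order 0 < 1 < 2 < 3 < 4 < 5 and write every simplex with vertices in increasing order. Then dim K = 2 and the simplices of K are:

  0-simplices (6): [0], [1], [2], [3], [4], [5]
  1-simplices (12): [0,1], [0,2], [0,3], [0,4], [1,2], [1,4], [1,5], [2,3], [2,5], [3,4], [3,5], [4,5]
  2-simplices (8): [0,1,2], [0,1,4], [0,2,3], [0,3,4], [1,2,5], [1,4,5], [2,3,5], [3,4,5]

Hence C_0 ≅ Z^6, C_1 ≅ Z^12, C_2 ≅ Z^8.

∂_1: C_1 → C_0 sends each edge [p,q] (with p < q) to q − p. For instance
  ∂[0,3] = [3] − [0].
This gives a 6×12 integer matrix of rank 5; reducing to Smith normal form yields diagonal entries (1,1,1,1,1).

The boundary map ∂_2: C_2 → C_1 acts by ∂[p,q,r] = [q,r] − [p,r] + [p,q]. For instance
  ∂[0,3,4] = [3,4] − [0,4] + [0,3],
  ∂[0,1,2] = [1,2] − [0,2] + [0,1].
The 12×8 boundary matrix has rank 7 and Smith normal form diag(1,1,1,1,1,1,1).

Computing H_k = (kernel of ∂_k) / (image of ∂_{k+1}):

  H_0: rank C_0 − rank ∂_1 = 6 − 5 = 1, and the invariant factors of ∂_1 are all 1, so H_0 ≅ Z.

H_0 = Z.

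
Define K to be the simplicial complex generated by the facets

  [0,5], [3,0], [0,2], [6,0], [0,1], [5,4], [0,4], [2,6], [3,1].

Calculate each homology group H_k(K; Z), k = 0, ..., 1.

H_0 = Z,  H_1 = Z^3.

Order the vertices as 0 < 1 < 2 < 3 < 4 < 5 < 6. Listing each simplex with vertices in this order, K has dimension 1 with simplices:

  0-simplices (7): [0], [1], [2], [3], [4], [5], [6]
  1-simplices (9): [0,1], [0,2], [0,3], [0,4], [0,5], [0,6], [1,3], [2,6], [4,5]

giving chain groups C_0 ≅ Z^7, C_1 ≅ Z^9.

∂_1: C_1 → C_0 maps an edge to its endpoints' difference, ∂[p,q] = q − p. For instance
  ∂[0,4] = [4] − [0].
The resulting 7×9 matrix has rank 6, and its Smith normal form has invariant factors (1,1,1,1,1,1).

Reading off H_k = ker ∂_k / im ∂_{k+1}:

  H_0: rank C_0 − rank ∂_1 = 7 − 6 = 1, and the invariant factors of ∂_1 are all 1, so H_0 ≅ Z.
  H_1: rank ker ∂_1 − rank ∂_2 = (9 − 6) − 0 = 3, and there is no ∂_2, so H_1 ≅ Z^3.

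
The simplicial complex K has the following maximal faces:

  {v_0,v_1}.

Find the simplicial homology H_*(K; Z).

Fix the vertex order v_0 < v_1 and write every simplex with vertices in increasing order. Then dim K = 1 and the simplices of K are:

  0-simplices (2): [v_0], [v_1]
  1-simplices (1): [v_0,v_1]

Hence C_0 ≅ Z^2, C_1 ≅ Z^1.

∂_1: C_1 → C_0 is given by ∂[p,q] = [q] − [p].
The resulting 2×1 matrix has rank 1, and its Smith normal form has invariant factors (1).

From H_k ≅ ker(∂_k) / im(∂_{k+1}) we obtain:

  H_0: rank C_0 − rank ∂_1 = 2 − 1 = 1, and the invariant factors of ∂_1 are all 1, so H_0 = Z.
  H_1: rank ker ∂_1 − rank ∂_2 = (1 − 1) − 0 = 0, and there is no ∂_2, so H_1 = 0.

As a check, the Euler characteristic is 2 − 1 = 1, which agrees with 1 − 0 = 1.

H_0 ≅ Z,  H_1 = 0.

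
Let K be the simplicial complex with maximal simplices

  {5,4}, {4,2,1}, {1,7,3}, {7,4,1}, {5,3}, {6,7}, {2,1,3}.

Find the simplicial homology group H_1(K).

Fix the vertex order 1 < 2 < 3 < 4 < 5 < 6 < 7 and write every simplex with vertices in increasing order. Then dim K = 2 and the simplices of K are:

  0-simplices (7): [1], [2], [3], [4], [5], [6], [7]
  1-simplices (11): [1,2], [1,3], [1,4], [1,7], [2,3], [2,4], [3,5], [3,7], [4,5], [4,7], [6,7]
  2-simplices (4): [1,2,3], [1,2,4], [1,3,7], [1,4,7]

so the chain groups are C_0 ≅ Z^7, C_1 ≅ Z^11, C_2 ≅ Z^4.

Boundary ∂_1: C_1 → C_0 maps an edge to its endpoints' difference, ∂[p,q] = q − p.
This gives a 7×11 integer matrix of rank 6; reducing to Smith normal form yields diagonal entries (1,1,1,1,1,1).

∂_2: C_2 → C_1 acts by ∂[p,q,r] = [q,r] − [p,r] + [p,q]. For instance
  ∂[1,4,7] = [4,7] − [1,7] + [1,4],
  ∂[1,2,4] = [2,4] − [1,4] + [1,2].
This gives a 11×4 integer matrix of rank 4; reducing to Smith normal form yields diagonal entries (1,1,1,1).

From H_k ≅ ker(∂_k) / im(∂_{k+1}) we obtain:

  H_1: rank ker ∂_1 − rank ∂_2 = (11 − 6) − 4 = 1, and the invariant factors of ∂_2 are all 1, so H_1 ≅ Z.

H_1 = Z.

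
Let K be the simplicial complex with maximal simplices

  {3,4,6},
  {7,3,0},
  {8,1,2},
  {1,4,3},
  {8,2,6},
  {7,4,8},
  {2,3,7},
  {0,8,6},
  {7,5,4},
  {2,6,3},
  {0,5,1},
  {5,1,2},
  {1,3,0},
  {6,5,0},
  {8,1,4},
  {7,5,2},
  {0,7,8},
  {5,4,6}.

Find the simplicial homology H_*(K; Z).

H_0 ≅ Z,  H_1 ≅ Z^2,  H_2 ≅ Z.

Take the total order 0 < 1 < 2 < 3 < 4 < 5 < 6 < 7 < 8 on the vertex set. Then K (dimension 2) consists of the simplices:

  0-simplices (9): [0], [1], [2], [3], [4], [5], [6], [7], [8]
  1-simplices (27): (27 of them)
  2-simplices (18): [0,1,3], [0,1,5], [0,3,7], [0,5,6], [0,6,8], [0,7,8], [1,2,5], [1,2,8], [1,3,4], [1,4,8], [2,3,6], [2,3,7], [2,5,7], [2,6,8], [3,4,6], [4,5,6], [4,5,7], [4,7,8]

Hence C_0 ≅ Z^9, C_1 ≅ Z^27, C_2 ≅ Z^18.

∂_1: C_1 → C_0 sends each edge [p,q] (with p < q) to q − p.
The resulting 9×27 matrix has rank 8, and its Smith normal form has invariant factors (1,1,1,1,1,1,1,1).

The boundary map ∂_2: C_2 → C_1 acts by ∂[p,q,r] = [q,r] − [p,r] + [p,q]. For instance
  ∂[1,2,8] = [2,8] − [1,8] + [1,2],
  ∂[1,4,8] = [4,8] − [1,8] + [1,4].
The 27×18 boundary matrix has rank 17 and Smith normal form diag(1,1,1,1,1,1,1,1,1,1,1,1,1,1,1,1,1).

Computing H_k = (kernel of ∂_k) / (image of ∂_{k+1}):

  H_0: rank C_0 − rank ∂_1 = 9 − 8 = 1, and the invariant factors of ∂_1 are all 1, so H_0 ≅ Z.
  H_1: rank ker ∂_1 − rank ∂_2 = (27 − 8) − 17 = 2, and the invariant factors of ∂_2 are all 1, so H_1 ≅ Z^2.
  H_2: rank ker ∂_2 − rank ∂_3 = (18 − 17) − 0 = 1, and there is no ∂_3, so H_2 ≅ Z.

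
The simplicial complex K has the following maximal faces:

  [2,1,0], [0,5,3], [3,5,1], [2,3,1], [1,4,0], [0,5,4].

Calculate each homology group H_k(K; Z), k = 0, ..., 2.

H_0 ≅ Z,  H_1 ≅ Z,  H_2 = 0.

We work with the vertex ordering 0 < 1 < 2 < 3 < 4 < 5. The simplices of K, each written with vertices in increasing order, are:

  0-simplices (6): [0], [1], [2], [3], [4], [5]
  1-simplices (12): [0,1], [0,2], [0,3], [0,4], [0,5], [1,2], [1,3], [1,4], [1,5], [2,3], [3,5], [4,5]
  2-simplices (6): [0,1,2], [0,1,4], [0,3,5], [0,4,5], [1,2,3], [1,3,5]

Hence C_0 ≅ Z^6, C_1 ≅ Z^12, C_2 ≅ Z^6.

∂_1: C_1 → C_0 maps an edge to its endpoints' difference, ∂[p,q] = q − p. For instance
  ∂[0,1] = [1] − [0].
As a 6×12 matrix over Z this has rank 5, with invariant factors (1,1,1,1,1).

∂_2: C_2 → C_1 sends each 2-simplex [p,q,r] to [q,r] − [p,r] + [p,q]. For instance
  ∂[1,3,5] = [3,5] − [1,5] + [1,3],
  ∂[0,1,2] = [1,2] − [0,2] + [0,1].
The resulting 12×6 matrix has rank 6, and its Smith normal form has invariant factors (1,1,1,1,1,1).

Now H_k = ker ∂_k / im ∂_{k+1}, so:

  H_0: rank C_0 − rank ∂_1 = 6 − 5 = 1, and the invariant factors of ∂_1 are all 1, so H_0 = Z.
  H_1: rank ker ∂_1 − rank ∂_2 = (12 − 5) − 6 = 1, and the invariant factors of ∂_2 are all 1, so H_1 = Z.
  H_2: rank ker ∂_2 − rank ∂_3 = (6 − 6) − 0 = 0, and there is no ∂_3, so H_2 = 0.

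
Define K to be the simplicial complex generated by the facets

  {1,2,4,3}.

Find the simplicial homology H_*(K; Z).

Fix the vertex order 1 < 2 < 3 < 4 and write every simplex with vertices in increasing order. Then dim K = 3 and the simplices of K are:

  0-simplices (4): [1], [2], [3], [4]
  1-simplices (6): [1,2], [1,3], [1,4], [2,3], [2,4], [3,4]
  2-simplices (4): [1,2,3], [1,2,4], [1,3,4], [2,3,4]
  3-simplices (1): [1,2,3,4]

giving chain groups C_0 ≅ Z^4, C_1 ≅ Z^6, C_2 ≅ Z^4, C_3 ≅ Z^1.

∂_1: C_1 → C_0 maps an edge to its endpoints' difference, ∂[p,q] = q − p.
The resulting 4×6 matrix has rank 3, and its Smith normal form has invariant factors (1,1,1).

Boundary ∂_2: C_2 → C_1 maps a triangle to the signed sum of its edges. For instance
  ∂[1,2,4] = [2,4] − [1,4] + [1,2],
  ∂[1,3,4] = [3,4] − [1,4] + [1,3].
This gives a 6×4 integer matrix of rank 3; reducing to Smith normal form yields diagonal entries (1,1,1).

The boundary map ∂_3: C_3 → C_2 sends each 3-simplex σ to the alternating sum Σ_i (−1)^i (σ with its i-th vertex removed). For instance
  ∂[1,2,3,4] = [2,3,4] − [1,3,4] + [1,2,4] − [1,2,3].
As a 4×1 matrix over Z this has rank 1, with invariant factors (1).

Now H_k = ker ∂_k / im ∂_{k+1}, so:

  H_0: rank C_0 − rank ∂_1 = 4 − 3 = 1, and the invariant factors of ∂_1 are all 1, so H_0 = Z.
  H_1: rank ker ∂_1 − rank ∂_2 = (6 − 3) − 3 = 0, and the invariant factors of ∂_2 are all 1, so H_1 = 0.
  H_2: rank ker ∂_2 − rank ∂_3 = (4 − 3) − 1 = 0, and the invariant factors of ∂_3 are all 1, so H_2 = 0.
  H_3: rank ker ∂_3 − rank ∂_4 = (1 − 1) − 0 = 0, and there is no ∂_4, so H_3 = 0.

(K is a triangulation of the 3-simplex.)

H_0 = Z,  H_1 = 0,  H_2 = 0,  H_3 = 0.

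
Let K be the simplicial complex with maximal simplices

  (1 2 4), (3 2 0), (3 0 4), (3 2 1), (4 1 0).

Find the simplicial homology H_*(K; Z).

H_0 ≅ Z,  H_1 ≅ Z,  H_2 = 0.

Fix the vertex order 0 < 1 < 2 < 3 < 4 and write every simplex with vertices in increasing order. Then dim K = 2 and the simplices of K are:

  0-simplices (5): [0], [1], [2], [3], [4]
  1-simplices (10): [0,1], [0,2], [0,3], [0,4], [1,2], [1,3], [1,4], [2,3], [2,4], [3,4]
  2-simplices (5): [0,1,4], [0,2,3], [0,3,4], [1,2,3], [1,2,4]

Hence C_0 ≅ Z^5, C_1 ≅ Z^10, C_2 ≅ Z^5.

Boundary ∂_1: C_1 → C_0 sends each edge [p,q] (with p < q) to q − p.
As a 5×10 matrix over Z this has rank 4, with invariant factors (1,1,1,1).

Boundary ∂_2: C_2 → C_1 maps a triangle to the signed sum of its edges. For instance
  ∂[0,1,4] = [1,4] − [0,4] + [0,1],
  ∂[1,2,4] = [2,4] − [1,4] + [1,2].
The resulting 10×5 matrix has rank 5, and its Smith normal form has invariant factors (1,1,1,1,1).

From H_k ≅ ker(∂_k) / im(∂_{k+1}) we obtain:

  H_0: rank C_0 − rank ∂_1 = 5 − 4 = 1, and the invariant factors of ∂_1 are all 1, so H_0 ≅ Z.
  H_1: rank ker ∂_1 − rank ∂_2 = (10 − 4) − 5 = 1, and the invariant factors of ∂_2 are all 1, so H_1 ≅ Z.
  H_2: rank ker ∂_2 − rank ∂_3 = (5 − 5) − 0 = 0, and there is no ∂_3, so H_2 ≅ 0.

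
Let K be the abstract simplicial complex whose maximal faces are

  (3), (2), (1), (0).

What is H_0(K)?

Take the total order 0 < 1 < 2 < 3 on the vertex set. Then K (dimension 0) consists of the simplices:

  0-simplices (4): [0], [1], [2], [3]

Hence C_0 ≅ Z^4.

Reading off H_k = ker ∂_k / im ∂_{k+1}:

  H_0: rank C_0 − rank ∂_1 = 4 − 0 = 4, and there is no ∂_1, so H_0 = Z^4.

H_0 = Z^4.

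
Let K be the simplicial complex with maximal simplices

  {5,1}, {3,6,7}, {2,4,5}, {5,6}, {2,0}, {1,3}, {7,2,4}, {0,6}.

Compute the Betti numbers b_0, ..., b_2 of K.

Take the total order 0 < 1 < 2 < 3 < 4 < 5 < 6 < 7 on the vertex set. Then K (dimension 2) consists of the simplices:

  0-simplices (8): [0], [1], [2], [3], [4], [5], [6], [7]
  1-simplices (13): [0,2], [0,6], [1,3], [1,5], [2,4], [2,5], [2,7], [3,6], [3,7], [4,5], [4,7], [5,6], [6,7]
  2-simplices (3): [2,4,5], [2,4,7], [3,6,7]

giving chain groups C_0 ≅ Z^8, C_1 ≅ Z^13, C_2 ≅ Z^3.

∂_1: C_1 → C_0 sends each edge [p,q] (with p < q) to q − p. For instance
  ∂[1,3] = [3] − [1].
This gives a 8×13 integer matrix of rank 7; reducing to Smith normal form yields diagonal entries (1,1,1,1,1,1,1).

∂_2: C_2 → C_1 maps a triangle to the signed sum of its edges. For instance
  ∂[3,6,7] = [6,7] − [3,7] + [3,6],
  ∂[2,4,7] = [4,7] − [2,7] + [2,4].
This gives a 13×3 integer matrix of rank 3; reducing to Smith normal form yields diagonal entries (1,1,1).

Reading off H_k = ker ∂_k / im ∂_{k+1}:

  H_0: rank C_0 − rank ∂_1 = 8 − 7 = 1, and the invariant factors of ∂_1 are all 1, so H_0 = Z.
  H_1: rank ker ∂_1 − rank ∂_2 = (13 − 7) − 3 = 3, and the invariant factors of ∂_2 are all 1, so H_1 = Z^3.
  H_2: rank ker ∂_2 − rank ∂_3 = (3 − 3) − 0 = 0, and there is no ∂_3, so H_2 = 0.

Hence the Betti numbers are b_0 = 1, b_1 = 3, b_2 = 0.

b_0 = 1, b_1 = 3, b_2 = 0.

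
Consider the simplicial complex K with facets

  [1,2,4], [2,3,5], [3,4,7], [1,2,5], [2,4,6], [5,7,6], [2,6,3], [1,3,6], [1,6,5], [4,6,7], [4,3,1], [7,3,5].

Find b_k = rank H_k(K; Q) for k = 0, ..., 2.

b_0 = 1, b_1 = 0, b_2 = 0.

We work with the vertex ordering 1 < 2 < 3 < 4 < 5 < 6 < 7. The simplices of K, each written with vertices in increasing order, are:

  0-simplices (7): [1], [2], [3], [4], [5], [6], [7]
  1-simplices (18): [1,2], [1,3], [1,4], [1,5], [1,6], [2,3], [2,4], [2,5], [2,6], [3,4], [3,5], [3,6], [3,7], [4,6], [4,7], [5,6], [5,7], [6,7]
  2-simplices (12): [1,2,4], [1,2,5], [1,3,4], [1,3,6], [1,5,6], [2,3,5], [2,3,6], [2,4,6], [3,4,7], [3,5,7], [4,6,7], [5,6,7]

giving chain groups C_0 ≅ Z^7, C_1 ≅ Z^18, C_2 ≅ Z^12.

The boundary map ∂_1: C_1 → C_0 is given by ∂[p,q] = [q] − [p].
As a 7×18 matrix over Z this has rank 6, with invariant factors (1,1,1,1,1,1).

The boundary map ∂_2: C_2 → C_1 sends each 2-simplex [p,q,r] to [q,r] − [p,r] + [p,q]. For instance
  ∂[2,3,6] = [3,6] − [2,6] + [2,3],
  ∂[1,5,6] = [5,6] − [1,6] + [1,5].
As a 18×12 matrix over Z this has rank 12, with invariant factors (1,1,1,1,1,1,1,1,1,1,1,2).

Reading off H_k = ker ∂_k / im ∂_{k+1}:

  H_0: rank C_0 − rank ∂_1 = 7 − 6 = 1, and the invariant factors of ∂_1 are all 1, so H_0 = Z.
  H_1: rank ker ∂_1 − rank ∂_2 = (18 − 6) − 12 = 0, and ∂_2 has invariant factor 2 > 1, so H_1 = Z/2.
  H_2: rank ker ∂_2 − rank ∂_3 = (12 − 12) − 0 = 0, and there is no ∂_3, so H_2 = 0.

Hence the Betti numbers are b_0 = 1, b_1 = 0, b_2 = 0.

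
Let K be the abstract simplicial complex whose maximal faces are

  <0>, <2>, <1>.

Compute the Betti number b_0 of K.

Fix the vertex order 0 < 1 < 2 and write every simplex with vertices in increasing order. Then dim K = 0 and the simplices of K are:

  0-simplices (3): [0], [1], [2]

giving chain groups C_0 ≅ Z^3.

From H_k ≅ ker(∂_k) / im(∂_{k+1}) we obtain:

  H_0: rank C_0 − rank ∂_1 = 3 − 0 = 3, and there is no ∂_1, so H_0 = Z^3.

(K is a triangulation of a set of 3 points.)

Hence the Betti numbers are b_0 = 3.

b_0 = 3.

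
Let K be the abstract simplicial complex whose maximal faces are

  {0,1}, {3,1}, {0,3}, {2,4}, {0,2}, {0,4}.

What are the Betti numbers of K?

We work with the vertex ordering 0 < 1 < 2 < 3 < 4. The simplices of K, each written with vertices in increasing order, are:

  0-simplices (5): [0], [1], [2], [3], [4]
  1-simplices (6): [0,1], [0,2], [0,3], [0,4], [1,3], [2,4]

so the chain groups are C_0 ≅ Z^5, C_1 ≅ Z^6.

∂_1: C_1 → C_0 maps an edge to its endpoints' difference, ∂[p,q] = q − p.
The 5×6 boundary matrix has rank 4 and Smith normal form diag(1,1,1,1).

From H_k ≅ ker(∂_k) / im(∂_{k+1}) we obtain:

  H_0: rank C_0 − rank ∂_1 = 5 − 4 = 1, and the invariant factors of ∂_1 are all 1, so H_0 = Z.
  H_1: rank ker ∂_1 − rank ∂_2 = (6 − 4) − 0 = 2, and there is no ∂_2, so H_1 = Z^2.

Hence the Betti numbers are b_0 = 1, b_1 = 2.

b_0 = 1, b_1 = 2.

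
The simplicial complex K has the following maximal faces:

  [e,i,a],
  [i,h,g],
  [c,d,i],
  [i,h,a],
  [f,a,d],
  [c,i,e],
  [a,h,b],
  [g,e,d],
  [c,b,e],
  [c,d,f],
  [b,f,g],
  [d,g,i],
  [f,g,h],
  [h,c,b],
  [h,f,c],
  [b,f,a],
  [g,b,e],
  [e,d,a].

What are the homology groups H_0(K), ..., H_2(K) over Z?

H_0 ≅ Z,  H_1 ≅ Z ⊕ Z_2,  H_2 = 0.

Order the vertices as a < b < c < d < e < f < g < h < i. Listing each simplex with vertices in this order, K has dimension 2 with simplices:

  0-simplices (9): a, b, c, d, e, f, g, h, i
  1-simplices (27): ab, ad, ae, af, ah, ai, bc, be, bf, bg, bh, cd, ce, cf, ch, ci, de, df, dg, di, eg, ei, fg, fh, gh, gi, hi
  2-simplices (18): abf, abh, ade, adf, aei, ahi, bce, bch, beg, bfg, cdf, cdi, cei, cfh, deg, dgi, fgh, ghi

Hence C_0 ≅ Z^9, C_1 ≅ Z^27, C_2 ≅ Z^18.

Boundary ∂_1: C_1 → C_0 is given by ∂[p,q] = [q] − [p].
The 9×27 boundary matrix has rank 8 and Smith normal form diag(1,1,1,1,1,1,1,1).

∂_2: C_2 → C_1 sends each 2-simplex [p,q,r] to [q,r] − [p,r] + [p,q]. For instance
  ∂bch = ch − bh + bc,
  ∂abf = bf − af + ab.
The resulting 27×18 matrix has rank 18, and its Smith normal form has invariant factors (1,1,1,1,1,1,1,1,1,1,1,1,1,1,1,1,1,2).

From H_k ≅ ker(∂_k) / im(∂_{k+1}) we obtain:

  H_0: rank C_0 − rank ∂_1 = 9 − 8 = 1, and the invariant factors of ∂_1 are all 1, so H_0 ≅ Z.
  H_1: rank ker ∂_1 − rank ∂_2 = (27 − 8) − 18 = 1, and ∂_2 has invariant factor 2 > 1, so H_1 ≅ Z ⊕ Z_2.
  H_2: rank ker ∂_2 − rank ∂_3 = (18 − 18) − 0 = 0, and there is no ∂_3, so H_2 ≅ 0.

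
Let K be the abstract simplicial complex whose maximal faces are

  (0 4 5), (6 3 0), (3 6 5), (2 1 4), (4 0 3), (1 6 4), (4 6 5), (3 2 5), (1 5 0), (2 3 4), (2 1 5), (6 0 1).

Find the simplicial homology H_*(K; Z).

H_0 = Z,  H_1 = Z/2Z,  H_2 = 0.

Take the total order 0 < 1 < 2 < 3 < 4 < 5 < 6 on the vertex set. Then K (dimension 2) consists of the simplices:

  0-simplices (7): [0], [1], [2], [3], [4], [5], [6]
  1-simplices (18): [0,1], [0,3], [0,4], [0,5], [0,6], [1,2], [1,4], [1,5], [1,6], [2,3], [2,4], [2,5], [3,4], [3,5], [3,6], [4,5], [4,6], [5,6]
  2-simplices (12): [0,1,5], [0,1,6], [0,3,4], [0,3,6], [0,4,5], [1,2,4], [1,2,5], [1,4,6], [2,3,4], [2,3,5], [3,5,6], [4,5,6]

Hence C_0 ≅ Z^7, C_1 ≅ Z^18, C_2 ≅ Z^12.

Boundary ∂_1: C_1 → C_0 is given by ∂[p,q] = [q] − [p]. For instance
  ∂[1,5] = [5] − [1].
The 7×18 boundary matrix has rank 6 and Smith normal form diag(1,1,1,1,1,1).

Boundary ∂_2: C_2 → C_1 acts by ∂[p,q,r] = [q,r] − [p,r] + [p,q]. For instance
  ∂[0,1,6] = [1,6] − [0,6] + [0,1],
  ∂[2,3,4] = [3,4] − [2,4] + [2,3].
The resulting 18×12 matrix has rank 12, and its Smith normal form has invariant factors (1,1,1,1,1,1,1,1,1,1,1,2).

Now H_k = ker ∂_k / im ∂_{k+1}, so:

  H_0: rank C_0 − rank ∂_1 = 7 − 6 = 1, and the invariant factors of ∂_1 are all 1, so H_0 = Z.
  H_1: rank ker ∂_1 − rank ∂_2 = (18 − 6) − 12 = 0, and ∂_2 has invariant factor 2 > 1, so H_1 = Z/2Z.
  H_2: rank ker ∂_2 − rank ∂_3 = (12 − 12) − 0 = 0, and there is no ∂_3, so H_2 = 0.

As a check, the Euler characteristic is 7 − 18 + 12 = 1, which agrees with 1 − 0 + 0 = 1.
(K is a triangulation of the real projective plane RP^2.)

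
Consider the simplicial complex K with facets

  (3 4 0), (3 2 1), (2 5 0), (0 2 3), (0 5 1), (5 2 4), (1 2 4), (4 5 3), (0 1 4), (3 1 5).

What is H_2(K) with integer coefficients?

Order the vertices as 0 < 1 < 2 < 3 < 4 < 5. Listing each simplex with vertices in this order, K has dimension 2 with simplices:

  0-simplices (6): [0], [1], [2], [3], [4], [5]
  1-simplices (15): [0,1], [0,2], [0,3], [0,4], [0,5], [1,2], [1,3], [1,4], [1,5], [2,3], [2,4], [2,5], [3,4], [3,5], [4,5]
  2-simplices (10): [0,1,4], [0,1,5], [0,2,3], [0,2,5], [0,3,4], [1,2,3], [1,2,4], [1,3,5], [2,4,5], [3,4,5]

giving chain groups C_0 ≅ Z^6, C_1 ≅ Z^15, C_2 ≅ Z^10.

The boundary map ∂_1: C_1 → C_0 sends each edge [p,q] (with p < q) to q − p. For instance
  ∂[0,1] = [1] − [0].
The 6×15 boundary matrix has rank 5 and Smith normal form diag(1,1,1,1,1).

The boundary map ∂_2: C_2 → C_1 acts by ∂[p,q,r] = [q,r] − [p,r] + [p,q]. For instance
  ∂[0,1,4] = [1,4] − [0,4] + [0,1],
  ∂[1,2,4] = [2,4] − [1,4] + [1,2].
The resulting 15×10 matrix has rank 10, and its Smith normal form has invariant factors (1,1,1,1,1,1,1,1,1,2).

Reading off H_k = ker ∂_k / im ∂_{k+1}:

  H_2: rank ker ∂_2 − rank ∂_3 = (10 − 10) − 0 = 0, and there is no ∂_3, so H_2 ≅ 0.

H_2 = 0.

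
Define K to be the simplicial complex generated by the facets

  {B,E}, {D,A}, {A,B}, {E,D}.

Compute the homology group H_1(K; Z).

We work with the vertex ordering A < B < D < E. The simplices of K, each written with vertices in increasing order, are:

  0-simplices (4): A, B, D, E
  1-simplices (4): AB, AD, BE, DE

giving chain groups C_0 ≅ Z^4, C_1 ≅ Z^4.

∂_1: C_1 → C_0 is given by ∂[p,q] = [q] − [p].
The 4×4 boundary matrix has rank 3 and Smith normal form diag(1,1,1).

Reading off H_k = ker ∂_k / im ∂_{k+1}:

  H_1: rank ker ∂_1 − rank ∂_2 = (4 − 3) − 0 = 1, and there is no ∂_2, so H_1 = Z.

H_1 ≅ Z.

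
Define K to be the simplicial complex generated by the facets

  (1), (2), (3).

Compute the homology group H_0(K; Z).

Fix the vertex order 1 < 2 < 3 and write every simplex with vertices in increasing order. Then dim K = 0 and the simplices of K are:

  0-simplices (3): [1], [2], [3]

Hence C_0 ≅ Z^3.

Computing H_k = (kernel of ∂_k) / (image of ∂_{k+1}):

  H_0: rank C_0 − rank ∂_1 = 3 − 0 = 3, and there is no ∂_1, so H_0 ≅ Z^3.

H_0 = Z^3.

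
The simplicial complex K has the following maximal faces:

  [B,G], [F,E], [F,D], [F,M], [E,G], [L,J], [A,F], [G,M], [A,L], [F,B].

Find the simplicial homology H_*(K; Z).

K has 9 vertices, 10 edges.
rank ∂_0 = 0, rank ∂_1 = 8 ⇒ b_0 = 9 − 0 − 8 = 1; all invariant factors of ∂_1 are 1 so no torsion. So H_0 ≅ Z.
rank ∂_1 = 8, rank ∂_2 = 0 ⇒ b_1 = 10 − 8 − 0 = 2. So H_1 ≅ Z^2.

H_0 = Z,  H_1 = Z^2.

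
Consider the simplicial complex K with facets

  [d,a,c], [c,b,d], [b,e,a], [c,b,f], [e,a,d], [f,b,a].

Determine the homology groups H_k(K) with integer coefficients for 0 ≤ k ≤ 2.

H_0 ≅ Z,  H_1 ≅ Z,  H_2 = 0.

Fix the vertex order a < b < c < d < e < f and write every simplex with vertices in increasing order. Then dim K = 2 and the simplices of K are:

  0-simplices (6): a, b, c, d, e, f
  1-simplices (12): ab, ac, ad, ae, af, bc, bd, be, bf, cd, cf, de
  2-simplices (6): abe, abf, acd, ade, bcd, bcf

giving chain groups C_0 ≅ Z^6, C_1 ≅ Z^12, C_2 ≅ Z^6.

∂_1: C_1 → C_0 sends each edge [p,q] (with p < q) to q − p. For instance
  ∂ad = d − a.
The 6×12 boundary matrix has rank 5 and Smith normal form diag(1,1,1,1,1).

Boundary ∂_2: C_2 → C_1 sends each 2-simplex [p,q,r] to [q,r] − [p,r] + [p,q]. For instance
  ∂abe = be − ae + ab,
  ∂ade = de − ae + ad.
The resulting 12×6 matrix has rank 6, and its Smith normal form has invariant factors (1,1,1,1,1,1).

Computing H_k = (kernel of ∂_k) / (image of ∂_{k+1}):

  H_0: rank C_0 − rank ∂_1 = 6 − 5 = 1, and the invariant factors of ∂_1 are all 1, so H_0 = Z.
  H_1: rank ker ∂_1 − rank ∂_2 = (12 − 5) − 6 = 1, and the invariant factors of ∂_2 are all 1, so H_1 = Z.
  H_2: rank ker ∂_2 − rank ∂_3 = (6 − 6) − 0 = 0, and there is no ∂_3, so H_2 = 0.

As a check, the Euler characteristic is 6 − 12 + 6 = 0, which agrees with 1 − 1 + 0 = 0.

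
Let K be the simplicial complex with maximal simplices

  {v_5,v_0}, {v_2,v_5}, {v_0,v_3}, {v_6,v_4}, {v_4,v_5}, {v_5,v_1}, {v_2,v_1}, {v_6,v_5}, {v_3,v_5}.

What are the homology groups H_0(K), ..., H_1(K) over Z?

K has 7 vertices, 9 edges.
rank ∂_0 = 0, rank ∂_1 = 6 ⇒ b_0 = 7 − 0 − 6 = 1; all invariant factors of ∂_1 are 1 so no torsion. So H_0 ≅ Z.
rank ∂_1 = 6, rank ∂_2 = 0 ⇒ b_1 = 9 − 6 − 0 = 3. So H_1 ≅ Z^3.

H_0 = Z,  H_1 = Z^3.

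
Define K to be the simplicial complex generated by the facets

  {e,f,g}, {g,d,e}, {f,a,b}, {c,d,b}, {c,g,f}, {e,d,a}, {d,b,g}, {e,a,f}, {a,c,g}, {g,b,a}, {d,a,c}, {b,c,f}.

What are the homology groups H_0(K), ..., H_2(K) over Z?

Fix the vertex order a < b < c < d < e < f < g and write every simplex with vertices in increasing order. Then dim K = 2 and the simplices of K are:

  0-simplices (7): a, b, c, d, e, f, g
  1-simplices (18): ab, ac, ad, ae, af, ag, bc, bd, bf, bg, cd, cf, cg, de, dg, ef, eg, fg
  2-simplices (12): abf, abg, acd, acg, ade, aef, bcd, bcf, bdg, cfg, deg, efg

giving chain groups C_0 ≅ Z^7, C_1 ≅ Z^18, C_2 ≅ Z^12.

∂_1: C_1 → C_0 maps an edge to its endpoints' difference, ∂[p,q] = q − p. For instance
  ∂eg = g − e.
The 7×18 boundary matrix has rank 6 and Smith normal form diag(1,1,1,1,1,1).

The boundary map ∂_2: C_2 → C_1 maps a triangle to the signed sum of its edges. For instance
  ∂ade = de − ae + ad,
  ∂bcf = cf − bf + bc.
The resulting 18×12 matrix has rank 12, and its Smith normal form has invariant factors (1,1,1,1,1,1,1,1,1,1,1,2).

Now H_k = ker ∂_k / im ∂_{k+1}, so:

  H_0: rank C_0 − rank ∂_1 = 7 − 6 = 1, and the invariant factors of ∂_1 are all 1, so H_0 ≅ Z.
  H_1: rank ker ∂_1 − rank ∂_2 = (18 − 6) − 12 = 0, and ∂_2 has invariant factor 2 > 1, so H_1 ≅ Z/2.
  H_2: rank ker ∂_2 − rank ∂_3 = (12 − 12) − 0 = 0, and there is no ∂_3, so H_2 ≅ 0.

H_0 ≅ Z,  H_1 ≅ Z/2,  H_2 = 0.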